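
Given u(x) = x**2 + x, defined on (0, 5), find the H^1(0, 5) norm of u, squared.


||u||_{H^1}^2 = 7205/6

The H^1 norm (squared) on an interval (0, L) is
  ||u||_{H^1}^2 = ∫_0^L u(x)^2 dx + ∫_0^L u'(x)^2 dx.
Compute u'(x) = 2*x + 1.
Then u(x)^2 = x**4 + 2*x**3 + x**2 and u'(x)^2 = 4*x**2 + 4*x + 1.
Integrate each monomial from 0 to 5 using ∫_0^5 c·x^n dx = c·5^(n+1)/(n+1):
  ∫_0^5 u(x)^2 dx = ∫_0^5 (x^4 + 2*x^3 + x^2) dx. Term by term:
    ∫_0^5 x^4 dx = 625;  ∫_0^5 2*x^3 dx = 625/2;  ∫_0^5 x^2 dx = 125/3.
  Sum: 625 + 625/2 + 125/3 = 5875/6.
  ∫_0^5 u'(x)^2 dx = ∫_0^5 (4*x^2 + 4*x + 1) dx. Term by term:
    ∫_0^5 4*x^2 dx = 500/3;  ∫_0^5 4*x dx = 50;  ∫_0^5 1 dx = 5.
  Sum: 500/3 + 50 + 5 = 665/3.
Adding: ||u||_{H^1}^2 = 5875/6 + 665/3 = 7205/6.


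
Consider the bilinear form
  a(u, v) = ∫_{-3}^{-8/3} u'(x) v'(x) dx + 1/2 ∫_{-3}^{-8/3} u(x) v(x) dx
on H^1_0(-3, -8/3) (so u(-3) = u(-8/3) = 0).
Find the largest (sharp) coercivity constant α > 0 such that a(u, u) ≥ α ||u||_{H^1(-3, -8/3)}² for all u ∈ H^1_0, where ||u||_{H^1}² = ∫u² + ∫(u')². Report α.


α = (1 + 18*π^2)/(2*(1 + 9*π^2))

Coercivity of a(·,·) on H^1_0(-3, -8/3) means a(u, u) ≥ α ||u||_{H^1}² for every u ∈ H^1_0.
The interval has length L = 1/3, and Poincaré/coercivity depend only on L. Here a(u, u) = ∫(u')² + (1/2)·∫u².
Here 0 < c = 1/2 < 1. The condition a(u,u) ≥ α||u||_{H^1}² reads (1−α)∫(u')² ≥ (α−c)∫u². Any admissible α is ≤ 1 (rapidly oscillating u have ∫u²/∫(u')² → 0), and α = 1 would force 0 ≥ (1−c)∫u², impossible since c < 1; so 1−α > 0. By the sharp Poincaré inequality on H^1_0 of an interval of length L, ∫(u')² ≥ (π/L)²∫u² with equality for the first sine mode sin(π(x−x₀)/L) (x₀ the left endpoint), so the inequality holds for all u iff (1−α)(π/L)² ≥ α − c, i.e. α ≤ ((π/L)² + c)/((π/L)² + 1) = (1 + c(L/π)²)/(1 + (L/π)²). With (π/L)² = 9*π^2 and c = 1/2, the largest admissible constant is α = ((π/L)² + c)/((π/L)² + 1).
Simplifying, α = (1 + 18*π^2)/(2*(1 + 9*π^2)).


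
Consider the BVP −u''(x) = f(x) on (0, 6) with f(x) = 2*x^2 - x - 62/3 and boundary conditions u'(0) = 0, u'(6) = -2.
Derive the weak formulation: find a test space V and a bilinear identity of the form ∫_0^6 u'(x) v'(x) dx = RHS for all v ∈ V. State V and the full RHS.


V = H^1(0, 6) (v unrestricted at boundary; u is determined up to an additive constant); weak form: ∫_0^6 u'v' dx = ∫_0^6 (2*x^2 - x - 62/3) v dx − 2·v(6) for all v ∈ V.

Multiply both sides by a test function v and integrate from 0 to 6:
  ∫_0^6 −u''(x) v(x) dx = ∫_0^6 f(x) v(x) dx.
Integrate the LHS by parts once:
  ∫_0^6 −u'' v dx = −[u'(x) v(x)]_0^6 + ∫_0^6 u'(x) v'(x) dx.
Thus ∫_0^6 u'(x) v'(x) dx = ∫_0^6 f(x) v(x) dx + [u'(x) v(x)]_0^6.
Choose V so that boundary terms are either known or forced to vanish.
u has inhomogeneous Neumann u'(0) = 0, u'(6) = -2. [u' v]_0^6 = (-2)·v(6) − (0)·v(0) = − 2·v(6). Take V = H^1(0, 6); boundary term becomes part of RHS.
Weak formulation: find u (satisfying any essential BC) such that ∫_0^6 u'(x) v'(x) dx = ∫_0^6 f v dx − 2·v(6) for all v ∈ V (Neumann data are natural BCs: they enter the RHS as boundary terms).
Substituting f(x) = 2*x^2 - x - 62/3, the right-hand side is ∫_0^6 (2*x^2 - x - 62/3) v dx − 2·v(6).
Compatibility check (pure Neumann): taking v ≡ 1 ∈ V gives 0 = ∫_0^6 f dx + (-2) − (0), i.e. ∫_0^6 f dx must equal u'(0) − u'(6) = 2. Indeed ∫_0^6 (2*x^2 - x - 62/3) dx = 2, so the data are compatible. The solution is then unique only up to an additive constant (fix it e.g. by requiring ∫_0^6 u dx = 0).


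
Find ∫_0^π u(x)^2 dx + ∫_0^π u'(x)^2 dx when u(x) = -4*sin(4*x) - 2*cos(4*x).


||u||_{H^1(0,π)}^2 = 170*π

u'(x) = 8*sin(4*x) - 16*cos(4*x).
Expand u² and (u')² and integrate term by term on (0, π), using: for integers n ≥ 1, ∫_0^π sin²(nx) dx = ∫_0^π cos²(nx) dx = π/2; for n ≠ n', ∫_0^π sin(nx)sin(n'x) dx = ∫_0^π cos(nx)cos(n'x) dx = 0; and by product-to-sum, ∫_0^π sin(nx)cos(n'x) dx = ½∫_0^π [sin((n+n')x) + sin((n−n')x)] dx, which is 0 when n+n' is even and 2n/(n²−n'²) when n+n' is odd (it need not vanish on (0, π)).
  u² squared terms: (-4)²·∫sin(4x)² dx = 16·π/2 = 8*π;  (-2)²·∫cos(4x)² dx = 4·π/2 = 2*π.
  u² cross terms: 2·(-4)·(-2)·∫sin(4x)·cos(4x) dx = 16·(0) = 0.
  So ∫_0^π u² dx = 8*π + 2*π + 0 = 10*π.
  (u')² squared terms: (-16)²·∫cos(4x)² dx = 256·π/2 = 128*π;  (8)²·∫sin(4x)² dx = 64·π/2 = 32*π.
  (u')² cross terms: 2·(-16)·(8)·∫cos(4x)·sin(4x) dx = -256·(0) = 0.
  So ∫_0^π (u')² dx = 128*π + 32*π + 0 = 160*π.
||u||_{H^1}^2 = (10*π) + (160*π) = 170*π.


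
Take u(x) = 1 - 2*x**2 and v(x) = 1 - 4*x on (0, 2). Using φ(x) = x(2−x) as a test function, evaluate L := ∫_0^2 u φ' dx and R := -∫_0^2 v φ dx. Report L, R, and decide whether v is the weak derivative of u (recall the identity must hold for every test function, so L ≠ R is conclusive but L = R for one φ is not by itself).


LHS = 16/3, RHS = 4. No, v is not the weak derivative of u.

u(x) = 1 - 2*x**2, classical derivative u'(x) = -4*x.
φ(x) = x(2−x), so φ'(x) = 2 - 2*x.
Note φ(0) = φ(2) = 0, so the boundary term u·φ vanishes.
LHS = ∫_0^2 u(x) φ'(x) dx = ∫_0^2 (4*x^3 - 4*x^2 - 2*x + 2) dx. Term by term:
  ∫_0^2 4*x^3 dx = 16;  ∫_0^2 -4*x^2 dx = -32/3;  ∫_0^2 -2*x dx = -4;
  ∫_0^2 2 dx = 4.
Sum: 16 − 32/3 − 4 + 4 = 16/3.
So LHS = 16/3.
∫_0^2 v(x) φ(x) dx = ∫_0^2 (4*x^3 - 9*x^2 + 2*x) dx. Term by term:
  ∫_0^2 4*x^3 dx = 16;  ∫_0^2 -9*x^2 dx = -24;  ∫_0^2 2*x dx = 4.
Sum: 16 − 24 + 4 = -4.
So RHS = -∫_0^2 v(x) φ(x) dx = 4.
LHS − RHS = 4/3 ≠ 0, so the identity fails.
(For a valid weak derivative the identity must hold for EVERY test function, in particular this one. The failure shows v is NOT the weak derivative of u.)
Correct weak derivative would be u'(x) = -4*x.


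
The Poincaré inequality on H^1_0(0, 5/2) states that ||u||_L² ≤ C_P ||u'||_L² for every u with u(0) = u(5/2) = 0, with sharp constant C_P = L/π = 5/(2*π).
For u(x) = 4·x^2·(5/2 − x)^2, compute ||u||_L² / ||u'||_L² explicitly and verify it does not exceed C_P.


||u||_L² / ||u'||_L² = 5*sqrt(3)/12 < C_P = 5/(2*π).

u(x) = 4·x^2·(5/2 − x)^2, so u'(x) = 2*x*(2*x - 5)*(4*x - 5).
u(x) = 4·x^2·(5/2 − x)^2 vanishes at x = 0 and x = 5/2, so u ∈ H^1_0(0, 5/2). Differentiate via the product rule and integrate the resulting polynomials term by term.
  ∫_0^5/2 u² dx = ∫_0^5/2 (16*x^8 - 160*x^7 + 600*x^6 - 1000*x^5 + 625*x^4) dx. Term by term:
    ∫_0^5/2 16*x^8 dx = 1953125/288;  ∫_0^5/2 -160*x^7 dx = -1953125/64;  ∫_0^5/2 600*x^6 dx = 5859375/112;
    ∫_0^5/2 -1000*x^5 dx = -1953125/48;  ∫_0^5/2 625*x^4 dx = 390625/32.
  Sum: 1953125/288 − 1953125/64 + 5859375/112 − 1953125/48 + 390625/32 = 390625/4032.
  ∫_0^5/2 (u')² dx = ∫_0^5/2 (256*x^6 - 1920*x^5 + 5200*x^4 - 6000*x^3 + 2500*x^2) dx. Term by term:
    ∫_0^5/2 256*x^6 dx = 156250/7;  ∫_0^5/2 -1920*x^5 dx = -78125;  ∫_0^5/2 5200*x^4 dx = 203125/2;
    ∫_0^5/2 -6000*x^3 dx = -234375/4;  ∫_0^5/2 2500*x^2 dx = 78125/6.
  Sum: 156250/7 − 78125 + 203125/2 − 234375/4 + 78125/6 = 15625/84.
∫_0^5/2 u² dx = 390625/4032, so ||u||_L² = 625*sqrt(7)/168.
∫_0^5/2 (u')² dx = 15625/84, so ||u'||_L² = 125*sqrt(21)/42.
Ratio ||u||_L² / ||u'||_L² = 5*sqrt(3)/12.
Sharp Poincaré constant on H^1_0(0, 5/2) is C_P = L/π = 5/(2*π), achieved by sin(2*π/5·x).
A polynomial bump cannot attain the sharp Poincaré constant (only the first sine eigenfunction does), so the ratio is strictly less than C_P, consistent with ||u||_L² ≤ C_P ||u'||_L².


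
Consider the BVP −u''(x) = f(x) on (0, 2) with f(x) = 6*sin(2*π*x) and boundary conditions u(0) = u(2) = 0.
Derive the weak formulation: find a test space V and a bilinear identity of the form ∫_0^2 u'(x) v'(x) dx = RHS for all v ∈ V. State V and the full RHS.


V = H^1_0(0, 2) (so v(0) = v(2) = 0); weak form: ∫_0^2 u'v' dx = ∫_0^2 (6*sin(2*π*x)) v dx for all v ∈ V.

Multiply both sides by a test function v and integrate from 0 to 2:
  ∫_0^2 −u''(x) v(x) dx = ∫_0^2 f(x) v(x) dx.
Integrate the LHS by parts once:
  ∫_0^2 −u'' v dx = −[u'(x) v(x)]_0^2 + ∫_0^2 u'(x) v'(x) dx.
Thus ∫_0^2 u'(x) v'(x) dx = ∫_0^2 f(x) v(x) dx + [u'(x) v(x)]_0^2.
Choose V so that boundary terms are either known or forced to vanish.
u is Dirichlet: u(0) = u(2) = 0. Let V = H^1_0(0, 2); then v(0) = v(2) = 0, and [u' v]_0^2 = 0.
Weak formulation: find u (satisfying any essential BC) such that ∫_0^2 u'(x) v'(x) dx = ∫_0^2 f v dx for all v ∈ V.
Substituting f(x) = 6*sin(2*π*x), the right-hand side is ∫_0^2 (6*sin(2*π*x)) v dx.


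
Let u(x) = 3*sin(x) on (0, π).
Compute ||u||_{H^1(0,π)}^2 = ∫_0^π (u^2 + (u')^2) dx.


||u||_{H^1(0,π)}^2 = 9*π

u'(x) = 3*cos(x).
Expand u² and (u')² and integrate term by term on (0, π), using: for integers n ≥ 1, ∫_0^π sin²(nx) dx = ∫_0^π cos²(nx) dx = π/2; for n ≠ n', ∫_0^π sin(nx)sin(n'x) dx = ∫_0^π cos(nx)cos(n'x) dx = 0; and by product-to-sum, ∫_0^π sin(nx)cos(n'x) dx = ½∫_0^π [sin((n+n')x) + sin((n−n')x)] dx, which is 0 when n+n' is even and 2n/(n²−n'²) when n+n' is odd (it need not vanish on (0, π)).
  u² squared terms: (3)²·∫sin(x)² dx = 9·π/2 = 9*π/2.
  So ∫_0^π u² dx = 9*π/2.
  (u')² squared terms: (3)²·∫cos(x)² dx = 9·π/2 = 9*π/2.
  So ∫_0^π (u')² dx = 9*π/2.
||u||_{H^1}^2 = (9*π/2) + (9*π/2) = 9*π.


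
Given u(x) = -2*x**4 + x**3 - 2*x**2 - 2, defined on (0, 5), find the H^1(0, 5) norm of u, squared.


||u||_{H^1}^2 = 176630395/126

The H^1 norm (squared) on an interval (0, L) is
  ||u||_{H^1}^2 = ∫_0^L u(x)^2 dx + ∫_0^L u'(x)^2 dx.
Compute u'(x) = -8*x**3 + 3*x**2 - 4*x.
Then u(x)^2 = 4*x**8 - 4*x**7 + 9*x**6 - 4*x**5 + 12*x**4 - 4*x**3 + 8*x**2 + 4 and u'(x)^2 = 64*x**6 - 48*x**5 + 73*x**4 - 24*x**3 + 16*x**2.
Integrate each monomial from 0 to 5 using ∫_0^5 c·x^n dx = c·5^(n+1)/(n+1):
  ∫_0^5 u(x)^2 dx = ∫_0^5 (4*x^8 - 4*x^7 + 9*x^6 - 4*x^5 + 12*x^4 - 4*x^3 + 8*x^2 + 4) dx. Term by term:
    ∫_0^5 4*x^8 dx = 7812500/9;  ∫_0^5 -4*x^7 dx = -390625/2;  ∫_0^5 9*x^6 dx = 703125/7;
    ∫_0^5 -4*x^5 dx = -31250/3;  ∫_0^5 12*x^4 dx = 7500;  ∫_0^5 -4*x^3 dx = -625;
    ∫_0^5 8*x^2 dx = 1000/3;  ∫_0^5 4 dx = 20.
  Sum: 7812500/9 − 390625/2 + 703125/7 − 31250/3 + 7500 − 625 + 1000/3 + 20 = 97020145/126.
  ∫_0^5 u'(x)^2 dx = ∫_0^5 (64*x^6 - 48*x^5 + 73*x^4 - 24*x^3 + 16*x^2) dx. Term by term:
    ∫_0^5 64*x^6 dx = 5000000/7;  ∫_0^5 -48*x^5 dx = -125000;  ∫_0^5 73*x^4 dx = 45625;
    ∫_0^5 -24*x^3 dx = -3750;  ∫_0^5 16*x^2 dx = 2000/3.
  Sum: 5000000/7 − 125000 + 45625 − 3750 + 2000/3 = 13268375/21.
Adding: ||u||_{H^1}^2 = 97020145/126 + 13268375/21 = 176630395/126.


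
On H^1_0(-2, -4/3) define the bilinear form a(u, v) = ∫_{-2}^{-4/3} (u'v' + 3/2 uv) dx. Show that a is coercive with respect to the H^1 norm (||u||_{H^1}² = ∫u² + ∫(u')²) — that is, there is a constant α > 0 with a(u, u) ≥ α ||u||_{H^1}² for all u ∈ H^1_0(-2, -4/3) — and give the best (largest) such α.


α = 1

Coercivity of a(·,·) on H^1_0(-2, -4/3) means a(u, u) ≥ α ||u||_{H^1}² for every u ∈ H^1_0.
The interval has length L = 2/3, and Poincaré/coercivity depend only on L. Here a(u, u) = ∫(u')² + (3/2)·∫u².
Here c = 3/2 ≥ 1, so a(u,u) = ∫(u')² + c∫u² ≥ ∫(u')² + ∫u² = ||u||_{H^1}², i.e. α = 1 works. No larger α is possible: a(u,u) ≥ α||u||_{H^1}² means (1−α)∫(u')² ≥ (α−c)∫u², and for the modes u_n = sin(nπ(x−x₀)/L) (x₀ the left endpoint) one has ∫u_n²/∫(u_n')² = (L/(nπ))² → 0, so a(u_n,u_n)/||u_n||_{H^1}² → 1. Hence the optimal constant is α = 1.
Therefore α = 1.


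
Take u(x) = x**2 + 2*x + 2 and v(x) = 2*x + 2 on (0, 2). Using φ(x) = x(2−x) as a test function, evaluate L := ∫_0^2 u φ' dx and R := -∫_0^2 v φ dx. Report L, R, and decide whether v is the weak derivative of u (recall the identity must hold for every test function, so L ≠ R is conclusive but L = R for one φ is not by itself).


LHS = -16/3, RHS = -16/3. Yes, v = u' weakly.

u(x) = x**2 + 2*x + 2, classical derivative u'(x) = 2*x + 2.
φ(x) = x(2−x), so φ'(x) = 2 - 2*x.
Note φ(0) = φ(2) = 0, so the boundary term u·φ vanishes.
LHS = ∫_0^2 u(x) φ'(x) dx = ∫_0^2 (-2*x^3 - 2*x^2 + 4) dx. Term by term:
  ∫_0^2 -2*x^3 dx = -8;  ∫_0^2 -2*x^2 dx = -16/3;  ∫_0^2 4 dx = 8.
Sum: -8 − 16/3 + 8 = -16/3.
So LHS = -16/3.
∫_0^2 v(x) φ(x) dx = ∫_0^2 (-2*x^3 + 2*x^2 + 4*x) dx. Term by term:
  ∫_0^2 -2*x^3 dx = -8;  ∫_0^2 2*x^2 dx = 16/3;  ∫_0^2 4*x dx = 8.
Sum: -8 + 16/3 + 8 = 16/3.
So RHS = -∫_0^2 v(x) φ(x) dx = -16/3.
LHS = RHS, so the identity holds for this test φ.
Moreover u is smooth here and v(x) = u'(x) = 2*x + 2 pointwise, so the identity holds for every test function. Hence v is the weak derivative of u.


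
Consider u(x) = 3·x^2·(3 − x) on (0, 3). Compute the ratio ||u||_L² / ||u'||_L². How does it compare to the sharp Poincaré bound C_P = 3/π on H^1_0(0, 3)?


||u||_L² / ||u'||_L² = 3*sqrt(14)/14 < C_P = 3/π.

u(x) = 3·x^2·(3 − x), so u'(x) = 9*x*(2 - x).
u(x) = 3·x^2·(3 − x) vanishes at x = 0 and x = 3, so u ∈ H^1_0(0, 3). Differentiate via the product rule and integrate the resulting polynomials term by term.
  ∫_0^3 u² dx = ∫_0^3 (9*x^6 - 54*x^5 + 81*x^4) dx. Term by term:
    ∫_0^3 9*x^6 dx = 19683/7;  ∫_0^3 -54*x^5 dx = -6561;  ∫_0^3 81*x^4 dx = 19683/5.
  Sum: 19683/7 − 6561 + 19683/5 = 6561/35.
  ∫_0^3 (u')² dx = ∫_0^3 (81*x^4 - 324*x^3 + 324*x^2) dx. Term by term:
    ∫_0^3 81*x^4 dx = 19683/5;  ∫_0^3 -324*x^3 dx = -6561;  ∫_0^3 324*x^2 dx = 2916.
  Sum: 19683/5 − 6561 + 2916 = 1458/5.
∫_0^3 u² dx = 6561/35, so ||u||_L² = 81*sqrt(35)/35.
∫_0^3 (u')² dx = 1458/5, so ||u'||_L² = 27*sqrt(10)/5.
Ratio ||u||_L² / ||u'||_L² = 3*sqrt(14)/14.
Sharp Poincaré constant on H^1_0(0, 3) is C_P = L/π = 3/π, achieved by sin(π/3·x).
A polynomial bump cannot attain the sharp Poincaré constant (only the first sine eigenfunction does), so the ratio is strictly less than C_P, consistent with ||u||_L² ≤ C_P ||u'||_L².


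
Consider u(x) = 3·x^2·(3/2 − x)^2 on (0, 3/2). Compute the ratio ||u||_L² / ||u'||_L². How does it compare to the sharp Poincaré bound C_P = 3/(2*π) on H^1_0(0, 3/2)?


||u||_L² / ||u'||_L² = sqrt(3)/4 < C_P = 3/(2*π).

u(x) = 3·x^2·(3/2 − x)^2, so u'(x) = 3*x*(2*x - 3)*(4*x - 3)/2.
u(x) = 3·x^2·(3/2 − x)^2 vanishes at x = 0 and x = 3/2, so u ∈ H^1_0(0, 3/2). Differentiate via the product rule and integrate the resulting polynomials term by term.
  ∫_0^3/2 u² dx = ∫_0^3/2 (9*x^8 - 54*x^7 + 243*x^6/2 - 243*x^5/2 + 729*x^4/16) dx. Term by term:
    ∫_0^3/2 9*x^8 dx = 19683/512;  ∫_0^3/2 -54*x^7 dx = -177147/1024;  ∫_0^3/2 243*x^6/2 dx = 531441/1792;
    ∫_0^3/2 -243*x^5/2 dx = -59049/256;  ∫_0^3/2 729*x^4/16 dx = 177147/2560.
  Sum: 19683/512 − 177147/1024 + 531441/1792 − 59049/256 + 177147/2560 = 19683/35840.
  ∫_0^3/2 (u')² dx = ∫_0^3/2 (144*x^6 - 648*x^5 + 1053*x^4 - 729*x^3 + 729*x^2/4) dx. Term by term:
    ∫_0^3/2 144*x^6 dx = 19683/56;  ∫_0^3/2 -648*x^5 dx = -19683/16;  ∫_0^3/2 1053*x^4 dx = 255879/160;
    ∫_0^3/2 -729*x^3 dx = -59049/64;  ∫_0^3/2 729*x^2/4 dx = 6561/32.
  Sum: 19683/56 − 19683/16 + 255879/160 − 59049/64 + 6561/32 = 6561/2240.
∫_0^3/2 u² dx = 19683/35840, so ||u||_L² = 81*sqrt(105)/1120.
∫_0^3/2 (u')² dx = 6561/2240, so ||u'||_L² = 81*sqrt(35)/280.
Ratio ||u||_L² / ||u'||_L² = sqrt(3)/4.
Sharp Poincaré constant on H^1_0(0, 3/2) is C_P = L/π = 3/(2*π), achieved by sin(2*π/3·x).
A polynomial bump cannot attain the sharp Poincaré constant (only the first sine eigenfunction does), so the ratio is strictly less than C_P, consistent with ||u||_L² ≤ C_P ||u'||_L².


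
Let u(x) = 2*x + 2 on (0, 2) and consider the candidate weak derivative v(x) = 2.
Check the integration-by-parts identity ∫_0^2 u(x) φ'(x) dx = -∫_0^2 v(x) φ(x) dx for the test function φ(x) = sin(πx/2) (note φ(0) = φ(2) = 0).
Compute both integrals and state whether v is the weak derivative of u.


LHS = -8/π, RHS = -8/π. Yes, v = u' weakly.

u(x) = 2*x + 2, classical derivative u'(x) = 2.
φ(x) = sin(πx/2), so φ'(x) = π*cos(π*x/2)/2.
Note φ(0) = φ(2) = 0, so the boundary term u·φ vanishes.
LHS = ∫_0^2 u(x) φ'(x) dx = ∫_0^2 (π*x*cos(π*x/2) + π*cos(π*x/2)) dx. Term by term:
  ∫_0^2 π*cos(π*x/2) dx = 0;  ∫_0^2 π*x*cos(π*x/2) dx = -8/π.
Sum: 0 − 8/π = -8/π.
So LHS = -8/π.
∫_0^2 v(x) φ(x) dx = ∫_0^2 (2*sin(π*x/2)) dx. Term by term:
  ∫_0^2 2*sin(π*x/2) dx = 8/π.
So RHS = -∫_0^2 v(x) φ(x) dx = -8/π.
LHS = RHS, so the identity holds for this test φ.
Moreover u is smooth here and v(x) = u'(x) = 2 pointwise, so the identity holds for every test function. Hence v is the weak derivative of u.


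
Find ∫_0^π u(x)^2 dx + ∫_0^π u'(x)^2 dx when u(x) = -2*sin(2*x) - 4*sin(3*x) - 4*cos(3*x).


||u||_{H^1(0,π)}^2 = -128 + 170*π

u'(x) = 12*sin(3*x) - 4*cos(2*x) - 12*cos(3*x).
Expand u² and (u')² and integrate term by term on (0, π), using: for integers n ≥ 1, ∫_0^π sin²(nx) dx = ∫_0^π cos²(nx) dx = π/2; for n ≠ n', ∫_0^π sin(nx)sin(n'x) dx = ∫_0^π cos(nx)cos(n'x) dx = 0; and by product-to-sum, ∫_0^π sin(nx)cos(n'x) dx = ½∫_0^π [sin((n+n')x) + sin((n−n')x)] dx, which is 0 when n+n' is even and 2n/(n²−n'²) when n+n' is odd (it need not vanish on (0, π)).
  u² squared terms: (-4)²·∫cos(3x)² dx = 16·π/2 = 8*π;  (-4)²·∫sin(3x)² dx = 16·π/2 = 8*π;  (-2)²·∫sin(2x)² dx = 4·π/2 = 2*π.
  u² cross terms: 2·(-4)·(-4)·∫cos(3x)·sin(3x) dx = 32·(0) = 0;  2·(-4)·(-2)·∫cos(3x)·sin(2x) dx = 16·(-4/5) = -64/5;  2·(-4)·(-2)·∫sin(3x)·sin(2x) dx = 16·(0) = 0.
  So ∫_0^π u² dx = 8*π + 8*π + 2*π + 0 − 64/5 + 0 = -64/5 + 18*π.
  (u')² squared terms: (-12)²·∫cos(3x)² dx = 144·π/2 = 72*π;  (-4)²·∫cos(2x)² dx = 16·π/2 = 8*π;  (12)²·∫sin(3x)² dx = 144·π/2 = 72*π.
  (u')² cross terms: 2·(-12)·(-4)·∫cos(3x)·cos(2x) dx = 96·(0) = 0;  2·(-12)·(12)·∫cos(3x)·sin(3x) dx = -288·(0) = 0;  2·(-4)·(12)·∫cos(2x)·sin(3x) dx = -96·(6/5) = -576/5.
  So ∫_0^π (u')² dx = 72*π + 8*π + 72*π + 0 + 0 − 576/5 = -576/5 + 152*π.
||u||_{H^1}^2 = (-64/5 + 18*π) + (-576/5 + 152*π) = -128 + 170*π.


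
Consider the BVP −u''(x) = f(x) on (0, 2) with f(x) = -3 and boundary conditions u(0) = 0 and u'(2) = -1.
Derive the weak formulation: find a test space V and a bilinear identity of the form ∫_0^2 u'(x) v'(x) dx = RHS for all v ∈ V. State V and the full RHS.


V = {v ∈ H^1(0, 2) : v(0) = 0} (test functions vanish at x = 0 where u is specified); weak form: ∫_0^2 u'v' dx = ∫_0^2 (-3) v dx − v(2) for all v ∈ V.

Multiply both sides by a test function v and integrate from 0 to 2:
  ∫_0^2 −u''(x) v(x) dx = ∫_0^2 f(x) v(x) dx.
Integrate the LHS by parts once:
  ∫_0^2 −u'' v dx = −[u'(x) v(x)]_0^2 + ∫_0^2 u'(x) v'(x) dx.
Thus ∫_0^2 u'(x) v'(x) dx = ∫_0^2 f(x) v(x) dx + [u'(x) v(x)]_0^2.
Choose V so that boundary terms are either known or forced to vanish.
Mixed BC: u(0) = 0 (Dirichlet) and u'(2) = -1 (Neumann). Define V = {v ∈ H^1(0, 2) : v(0) = 0}. Then [u' v]_0^2 = u'(2)·v(2) − u'(0)·0 = − v(2).
Weak formulation: find u (satisfying any essential BC) such that ∫_0^2 u'(x) v'(x) dx = ∫_0^2 f v dx − v(2) for all v ∈ V (Dirichlet at 0 absorbed into V; Neumann datum at x = 2 contributes the boundary term).
Substituting f(x) = -3, the right-hand side is ∫_0^2 (-3) v dx − v(2).


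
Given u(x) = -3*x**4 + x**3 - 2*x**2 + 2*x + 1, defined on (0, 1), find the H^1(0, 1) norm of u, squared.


||u||_{H^1}^2 = 7663/420

The H^1 norm (squared) on an interval (0, L) is
  ||u||_{H^1}^2 = ∫_0^L u(x)^2 dx + ∫_0^L u'(x)^2 dx.
Compute u'(x) = -12*x**3 + 3*x**2 - 4*x + 2.
Then u(x)^2 = 9*x**8 - 6*x**7 + 13*x**6 - 16*x**5 + 2*x**4 - 6*x**3 + 4*x + 1 and u'(x)^2 = 144*x**6 - 72*x**5 + 105*x**4 - 72*x**3 + 28*x**2 - 16*x + 4.
Integrate each monomial from 0 to 1 using ∫_0^1 c·x^n dx = c·1^(n+1)/(n+1):
  ∫_0^1 u(x)^2 dx = ∫_0^1 (9*x^8 - 6*x^7 + 13*x^6 - 16*x^5 + 2*x^4 - 6*x^3 + 4*x + 1) dx. Term by term:
    ∫_0^1 9*x^8 dx = 1;  ∫_0^1 -6*x^7 dx = -3/4;  ∫_0^1 13*x^6 dx = 13/7;
    ∫_0^1 -16*x^5 dx = -8/3;  ∫_0^1 2*x^4 dx = 2/5;  ∫_0^1 -6*x^3 dx = -3/2;
    ∫_0^1 4*x dx = 2;  ∫_0^1 1 dx = 1.
  Sum: 1 − 3/4 + 13/7 − 8/3 + 2/5 − 3/2 + 2 + 1 = 563/420.
  ∫_0^1 u'(x)^2 dx = ∫_0^1 (144*x^6 - 72*x^5 + 105*x^4 - 72*x^3 + 28*x^2 - 16*x + 4) dx. Term by term:
    ∫_0^1 144*x^6 dx = 144/7;  ∫_0^1 -72*x^5 dx = -12;  ∫_0^1 105*x^4 dx = 21;
    ∫_0^1 -72*x^3 dx = -18;  ∫_0^1 28*x^2 dx = 28/3;  ∫_0^1 -16*x dx = -8;
    ∫_0^1 4 dx = 4.
  Sum: 144/7 − 12 + 21 − 18 + 28/3 − 8 + 4 = 355/21.
Adding: ||u||_{H^1}^2 = 563/420 + 355/21 = 7663/420.


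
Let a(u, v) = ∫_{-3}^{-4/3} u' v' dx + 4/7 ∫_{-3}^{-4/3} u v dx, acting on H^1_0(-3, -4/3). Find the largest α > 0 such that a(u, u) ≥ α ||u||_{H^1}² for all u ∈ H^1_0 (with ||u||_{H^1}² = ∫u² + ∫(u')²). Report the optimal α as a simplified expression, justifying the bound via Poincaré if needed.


α = (100 + 63*π^2)/(7*(25 + 9*π^2))

Coercivity of a(·,·) on H^1_0(-3, -4/3) means a(u, u) ≥ α ||u||_{H^1}² for every u ∈ H^1_0.
The interval has length L = 5/3, and Poincaré/coercivity depend only on L. Here a(u, u) = ∫(u')² + (4/7)·∫u².
Here 0 < c = 4/7 < 1. The condition a(u,u) ≥ α||u||_{H^1}² reads (1−α)∫(u')² ≥ (α−c)∫u². Any admissible α is ≤ 1 (rapidly oscillating u have ∫u²/∫(u')² → 0), and α = 1 would force 0 ≥ (1−c)∫u², impossible since c < 1; so 1−α > 0. By the sharp Poincaré inequality on H^1_0 of an interval of length L, ∫(u')² ≥ (π/L)²∫u² with equality for the first sine mode sin(π(x−x₀)/L) (x₀ the left endpoint), so the inequality holds for all u iff (1−α)(π/L)² ≥ α − c, i.e. α ≤ ((π/L)² + c)/((π/L)² + 1) = (1 + c(L/π)²)/(1 + (L/π)²). With (π/L)² = 9*π^2/25 and c = 4/7, the largest admissible constant is α = ((π/L)² + c)/((π/L)² + 1).
Simplifying, α = (100 + 63*π^2)/(7*(25 + 9*π^2)).


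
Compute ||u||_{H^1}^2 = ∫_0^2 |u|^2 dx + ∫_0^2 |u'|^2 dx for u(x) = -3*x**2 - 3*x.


||u||_{H^1}^2 = 1698/5

The H^1 norm (squared) on an interval (0, L) is
  ||u||_{H^1}^2 = ∫_0^L u(x)^2 dx + ∫_0^L u'(x)^2 dx.
Compute u'(x) = -6*x - 3.
Then u(x)^2 = 9*x**4 + 18*x**3 + 9*x**2 and u'(x)^2 = 36*x**2 + 36*x + 9.
Integrate each monomial from 0 to 2 using ∫_0^2 c·x^n dx = c·2^(n+1)/(n+1):
  ∫_0^2 u(x)^2 dx = ∫_0^2 (9*x^4 + 18*x^3 + 9*x^2) dx. Term by term:
    ∫_0^2 9*x^4 dx = 288/5;  ∫_0^2 18*x^3 dx = 72;  ∫_0^2 9*x^2 dx = 24.
  Sum: 288/5 + 72 + 24 = 768/5.
  ∫_0^2 u'(x)^2 dx = ∫_0^2 (36*x^2 + 36*x + 9) dx. Term by term:
    ∫_0^2 36*x^2 dx = 96;  ∫_0^2 36*x dx = 72;  ∫_0^2 9 dx = 18.
  Sum: 96 + 72 + 18 = 186.
Adding: ||u||_{H^1}^2 = 768/5 + 186 = 1698/5.


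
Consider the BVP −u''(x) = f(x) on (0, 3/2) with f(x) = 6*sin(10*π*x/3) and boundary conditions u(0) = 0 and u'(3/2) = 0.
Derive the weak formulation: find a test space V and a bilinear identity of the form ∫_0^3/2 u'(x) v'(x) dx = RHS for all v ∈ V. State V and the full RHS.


V = {v ∈ H^1(0, 3/2) : v(0) = 0} (test functions vanish at x = 0 where u is specified); weak form: ∫_0^3/2 u'v' dx = ∫_0^3/2 (6*sin(10*π*x/3)) v dx for all v ∈ V.

Multiply both sides by a test function v and integrate from 0 to 3/2:
  ∫_0^3/2 −u''(x) v(x) dx = ∫_0^3/2 f(x) v(x) dx.
Integrate the LHS by parts once:
  ∫_0^3/2 −u'' v dx = −[u'(x) v(x)]_0^3/2 + ∫_0^3/2 u'(x) v'(x) dx.
Thus ∫_0^3/2 u'(x) v'(x) dx = ∫_0^3/2 f(x) v(x) dx + [u'(x) v(x)]_0^3/2.
Choose V so that boundary terms are either known or forced to vanish.
Mixed BC: u(0) = 0 (Dirichlet) and u'(3/2) = 0 (Neumann). Define V = {v ∈ H^1(0, 3/2) : v(0) = 0}. Then [u' v]_0^3/2 = u'(3/2)·v(3/2) − u'(0)·0 = 0.
Weak formulation: find u (satisfying any essential BC) such that ∫_0^3/2 u'(x) v'(x) dx = ∫_0^3/2 f v dx for all v ∈ V (Dirichlet at 0 absorbed into V; the Neumann datum at x = 3/2 is zero, so no boundary term remains).
Substituting f(x) = 6*sin(10*π*x/3), the right-hand side is ∫_0^3/2 (6*sin(10*π*x/3)) v dx.


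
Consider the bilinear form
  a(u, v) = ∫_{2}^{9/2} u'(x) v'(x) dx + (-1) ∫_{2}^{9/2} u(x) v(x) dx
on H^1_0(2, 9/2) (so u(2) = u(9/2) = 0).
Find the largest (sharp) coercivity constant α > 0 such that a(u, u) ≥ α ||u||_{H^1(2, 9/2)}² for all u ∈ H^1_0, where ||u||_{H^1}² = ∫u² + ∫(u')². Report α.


α = (-25 + 4*π^2)/(25 + 4*π^2)

Coercivity of a(·,·) on H^1_0(2, 9/2) means a(u, u) ≥ α ||u||_{H^1}² for every u ∈ H^1_0.
The interval has length L = 5/2, and Poincaré/coercivity depend only on L. Here a(u, u) = ∫(u')² + (-1)·∫u².
Here c = -1 < 0 with |c| < (π/L)² = 4*π^2/25, so coercivity still holds. The condition a(u,u) ≥ α||u||_{H^1}² reads (1−α)∫(u')² ≥ (α−c)∫u². Any admissible α is ≤ 1 (rapidly oscillating u have ∫u²/∫(u')² → 0), and α = 1 would force 0 ≥ (1−c)∫u², impossible since c < 1; so 1−α > 0. By the sharp Poincaré inequality on H^1_0 of an interval of length L, ∫(u')² ≥ (π/L)²∫u² with equality for the first sine mode sin(π(x−x₀)/L) (x₀ the left endpoint), so the inequality holds for all u iff (1−α)(π/L)² ≥ α − c, i.e. α ≤ ((π/L)² + c)/((π/L)² + 1) = (1 + c(L/π)²)/(1 + (L/π)²). (Direct route, valid since c ≤ 0: Poincaré gives c∫u² ≥ c(L/π)²∫(u')², so a(u,u) ≥ (1 + c(L/π)²)∫(u')², while ||u||_{H^1}² ≤ (1 + (L/π)²)∫(u')²; dividing yields the same α.) With (π/L)² = 4*π^2/25 and c = -1, the largest admissible constant is α = ((π/L)² + c)/((π/L)² + 1).
Simplifying, α = (-25 + 4*π^2)/(25 + 4*π^2).


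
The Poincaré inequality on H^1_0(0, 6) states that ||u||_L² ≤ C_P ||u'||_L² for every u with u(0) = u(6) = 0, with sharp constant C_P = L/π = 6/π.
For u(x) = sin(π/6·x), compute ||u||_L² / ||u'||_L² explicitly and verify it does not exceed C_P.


||u||_L² / ||u'||_L² = 6/π = C_P.

u(x) = sin(π/6·x), so u'(x) = π*cos(π*x/6)/6.
Writing u(x) = A·sin(kπx/L) with A = 1 and k = 1, use ∫_0^L sin²(kπx/L) dx = L/2 and ∫_0^L cos²(kπx/L) dx = L/2.
u² = 1·sin²(π/6·x) and (u')² = π^2/36·cos²(π/6·x), and each of sin², cos² integrates to L/2 = 3 over (0, 6).
∫_0^6 u² dx = 3, so ||u||_L² = sqrt(3).
∫_0^6 (u')² dx = π^2/12, so ||u'||_L² = sqrt(3)*π/6.
Ratio ||u||_L² / ||u'||_L² = 6/π.
Sharp Poincaré constant on H^1_0(0, 6) is C_P = L/π = 6/π, achieved by sin(π/6·x).
This is the k = 1 eigenfunction (up to amplitude), so the ratio equals the sharp Poincaré constant exactly.


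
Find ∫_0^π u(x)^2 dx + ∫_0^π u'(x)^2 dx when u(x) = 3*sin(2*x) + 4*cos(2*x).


||u||_{H^1(0,π)}^2 = 125*π/2

u'(x) = -8*sin(2*x) + 6*cos(2*x).
Expand u² and (u')² and integrate term by term on (0, π), using: for integers n ≥ 1, ∫_0^π sin²(nx) dx = ∫_0^π cos²(nx) dx = π/2; for n ≠ n', ∫_0^π sin(nx)sin(n'x) dx = ∫_0^π cos(nx)cos(n'x) dx = 0; and by product-to-sum, ∫_0^π sin(nx)cos(n'x) dx = ½∫_0^π [sin((n+n')x) + sin((n−n')x)] dx, which is 0 when n+n' is even and 2n/(n²−n'²) when n+n' is odd (it need not vanish on (0, π)).
  u² squared terms: (3)²·∫sin(2x)² dx = 9·π/2 = 9*π/2;  (4)²·∫cos(2x)² dx = 16·π/2 = 8*π.
  u² cross terms: 2·(3)·(4)·∫sin(2x)·cos(2x) dx = 24·(0) = 0.
  So ∫_0^π u² dx = 9*π/2 + 8*π + 0 = 25*π/2.
  (u')² squared terms: (-8)²·∫sin(2x)² dx = 64·π/2 = 32*π;  (6)²·∫cos(2x)² dx = 36·π/2 = 18*π.
  (u')² cross terms: 2·(-8)·(6)·∫sin(2x)·cos(2x) dx = -96·(0) = 0.
  So ∫_0^π (u')² dx = 32*π + 18*π + 0 = 50*π.
||u||_{H^1}^2 = (25*π/2) + (50*π) = 125*π/2.


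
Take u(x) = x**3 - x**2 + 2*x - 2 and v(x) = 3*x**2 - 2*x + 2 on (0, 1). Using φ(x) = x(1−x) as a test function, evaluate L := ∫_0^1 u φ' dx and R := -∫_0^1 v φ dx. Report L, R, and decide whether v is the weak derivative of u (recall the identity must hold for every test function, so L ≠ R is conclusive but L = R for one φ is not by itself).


LHS = -19/60, RHS = -19/60. Yes, v = u' weakly.

u(x) = x**3 - x**2 + 2*x - 2, classical derivative u'(x) = 3*x**2 - 2*x + 2.
φ(x) = x(1−x), so φ'(x) = 1 - 2*x.
Note φ(0) = φ(1) = 0, so the boundary term u·φ vanishes.
LHS = ∫_0^1 u(x) φ'(x) dx = ∫_0^1 (-2*x^4 + 3*x^3 - 5*x^2 + 6*x - 2) dx. Term by term:
  ∫_0^1 -2*x^4 dx = -2/5;  ∫_0^1 3*x^3 dx = 3/4;  ∫_0^1 -5*x^2 dx = -5/3;
  ∫_0^1 6*x dx = 3;  ∫_0^1 -2 dx = -2.
Sum: -2/5 + 3/4 − 5/3 + 3 − 2 = -19/60.
So LHS = -19/60.
∫_0^1 v(x) φ(x) dx = ∫_0^1 (-3*x^4 + 5*x^3 - 4*x^2 + 2*x) dx. Term by term:
  ∫_0^1 -3*x^4 dx = -3/5;  ∫_0^1 5*x^3 dx = 5/4;  ∫_0^1 -4*x^2 dx = -4/3;
  ∫_0^1 2*x dx = 1.
Sum: -3/5 + 5/4 − 4/3 + 1 = 19/60.
So RHS = -∫_0^1 v(x) φ(x) dx = -19/60.
LHS = RHS, so the identity holds for this test φ.
Moreover u is smooth here and v(x) = u'(x) = 3*x**2 - 2*x + 2 pointwise, so the identity holds for every test function. Hence v is the weak derivative of u.


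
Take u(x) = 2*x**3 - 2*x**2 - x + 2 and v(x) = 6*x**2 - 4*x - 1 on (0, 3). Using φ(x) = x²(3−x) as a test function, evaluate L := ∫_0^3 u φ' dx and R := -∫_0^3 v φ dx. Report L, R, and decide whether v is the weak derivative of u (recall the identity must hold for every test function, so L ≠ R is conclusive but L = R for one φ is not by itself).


LHS = -1809/20, RHS = -1809/20. Yes, v = u' weakly.

u(x) = 2*x**3 - 2*x**2 - x + 2, classical derivative u'(x) = 6*x**2 - 4*x - 1.
φ(x) = x²(3−x), so φ'(x) = 3*x*(2 - x).
Note φ(0) = φ(3) = 0, so the boundary term u·φ vanishes.
LHS = ∫_0^3 u(x) φ'(x) dx = ∫_0^3 (-6*x^5 + 18*x^4 - 9*x^3 - 12*x^2 + 12*x) dx. Term by term:
  ∫_0^3 -6*x^5 dx = -729;  ∫_0^3 18*x^4 dx = 4374/5;  ∫_0^3 -9*x^3 dx = -729/4;
  ∫_0^3 -12*x^2 dx = -108;  ∫_0^3 12*x dx = 54.
Sum: -729 + 4374/5 − 729/4 − 108 + 54 = -1809/20.
So LHS = -1809/20.
∫_0^3 v(x) φ(x) dx = ∫_0^3 (-6*x^5 + 22*x^4 - 11*x^3 - 3*x^2) dx. Term by term:
  ∫_0^3 -6*x^5 dx = -729;  ∫_0^3 22*x^4 dx = 5346/5;  ∫_0^3 -11*x^3 dx = -891/4;
  ∫_0^3 -3*x^2 dx = -27.
Sum: -729 + 5346/5 − 891/4 − 27 = 1809/20.
So RHS = -∫_0^3 v(x) φ(x) dx = -1809/20.
LHS = RHS, so the identity holds for this test φ.
Moreover u is smooth here and v(x) = u'(x) = 6*x**2 - 4*x - 1 pointwise, so the identity holds for every test function. Hence v is the weak derivative of u.


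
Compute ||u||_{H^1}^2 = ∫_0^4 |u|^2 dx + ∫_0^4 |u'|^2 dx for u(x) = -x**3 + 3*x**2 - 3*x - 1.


||u||_{H^1}^2 = 29672/35

The H^1 norm (squared) on an interval (0, L) is
  ||u||_{H^1}^2 = ∫_0^L u(x)^2 dx + ∫_0^L u'(x)^2 dx.
Compute u'(x) = -3*x**2 + 6*x - 3.
Then u(x)^2 = x**6 - 6*x**5 + 15*x**4 - 16*x**3 + 3*x**2 + 6*x + 1 and u'(x)^2 = 9*x**4 - 36*x**3 + 54*x**2 - 36*x + 9.
Integrate each monomial from 0 to 4 using ∫_0^4 c·x^n dx = c·4^(n+1)/(n+1):
  ∫_0^4 u(x)^2 dx = ∫_0^4 (x^6 - 6*x^5 + 15*x^4 - 16*x^3 + 3*x^2 + 6*x + 1) dx. Term by term:
    ∫_0^4 x^6 dx = 16384/7;  ∫_0^4 -6*x^5 dx = -4096;  ∫_0^4 15*x^4 dx = 3072;
    ∫_0^4 -16*x^3 dx = -1024;  ∫_0^4 3*x^2 dx = 64;  ∫_0^4 6*x dx = 48;
    ∫_0^4 1 dx = 4.
  Sum: 16384/7 − 4096 + 3072 − 1024 + 64 + 48 + 4 = 2860/7.
  ∫_0^4 u'(x)^2 dx = ∫_0^4 (9*x^4 - 36*x^3 + 54*x^2 - 36*x + 9) dx. Term by term:
    ∫_0^4 9*x^4 dx = 9216/5;  ∫_0^4 -36*x^3 dx = -2304;  ∫_0^4 54*x^2 dx = 1152;
    ∫_0^4 -36*x dx = -288;  ∫_0^4 9 dx = 36.
  Sum: 9216/5 − 2304 + 1152 − 288 + 36 = 2196/5.
Adding: ||u||_{H^1}^2 = 2860/7 + 2196/5 = 29672/35.


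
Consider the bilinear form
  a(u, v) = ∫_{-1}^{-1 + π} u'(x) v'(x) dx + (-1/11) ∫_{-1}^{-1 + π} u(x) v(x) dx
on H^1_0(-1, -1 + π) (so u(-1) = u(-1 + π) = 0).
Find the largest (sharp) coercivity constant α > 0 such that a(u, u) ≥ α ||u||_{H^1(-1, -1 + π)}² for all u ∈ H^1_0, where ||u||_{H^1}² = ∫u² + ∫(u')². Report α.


α = 5/11

Coercivity of a(·,·) on H^1_0(-1, -1 + π) means a(u, u) ≥ α ||u||_{H^1}² for every u ∈ H^1_0.
The interval has length L = π, and Poincaré/coercivity depend only on L. Here a(u, u) = ∫(u')² + (-1/11)·∫u².
Here c = -1/11 < 0 with |c| < (π/L)² = 1, so coercivity still holds. The condition a(u,u) ≥ α||u||_{H^1}² reads (1−α)∫(u')² ≥ (α−c)∫u². Any admissible α is ≤ 1 (rapidly oscillating u have ∫u²/∫(u')² → 0), and α = 1 would force 0 ≥ (1−c)∫u², impossible since c < 1; so 1−α > 0. By the sharp Poincaré inequality on H^1_0 of an interval of length L, ∫(u')² ≥ (π/L)²∫u² with equality for the first sine mode sin(π(x−x₀)/L) (x₀ the left endpoint), so the inequality holds for all u iff (1−α)(π/L)² ≥ α − c, i.e. α ≤ ((π/L)² + c)/((π/L)² + 1) = (1 + c(L/π)²)/(1 + (L/π)²). (Direct route, valid since c ≤ 0: Poincaré gives c∫u² ≥ c(L/π)²∫(u')², so a(u,u) ≥ (1 + c(L/π)²)∫(u')², while ||u||_{H^1}² ≤ (1 + (L/π)²)∫(u')²; dividing yields the same α.) With (π/L)² = 1 and c = -1/11, the largest admissible constant is α = ((π/L)² + c)/((π/L)² + 1).
Simplifying, α = 5/11.


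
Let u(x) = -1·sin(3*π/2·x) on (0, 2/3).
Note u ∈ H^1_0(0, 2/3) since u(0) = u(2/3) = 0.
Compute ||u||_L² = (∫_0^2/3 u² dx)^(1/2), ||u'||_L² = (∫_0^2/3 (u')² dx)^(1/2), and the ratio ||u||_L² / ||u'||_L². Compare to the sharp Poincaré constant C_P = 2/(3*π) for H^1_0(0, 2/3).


||u||_L² / ||u'||_L² = 2/(3*π) = C_P.

u(x) = -1·sin(3*π/2·x), so u'(x) = -3*π*cos(3*π*x/2)/2.
Writing u(x) = A·sin(kπx/L) with A = -1 and k = 1, use ∫_0^L sin²(kπx/L) dx = L/2 and ∫_0^L cos²(kπx/L) dx = L/2.
u² = 1·sin²(3*π/2·x) and (u')² = 9*π^2/4·cos²(3*π/2·x), and each of sin², cos² integrates to L/2 = 1/3 over (0, 2/3).
∫_0^2/3 u² dx = 1/3, so ||u||_L² = sqrt(3)/3.
∫_0^2/3 (u')² dx = 3*π^2/4, so ||u'||_L² = sqrt(3)*π/2.
Ratio ||u||_L² / ||u'||_L² = 2/(3*π).
Sharp Poincaré constant on H^1_0(0, 2/3) is C_P = L/π = 2/(3*π), achieved by sin(3*π/2·x).
This is the k = 1 eigenfunction (up to amplitude), so the ratio equals the sharp Poincaré constant exactly.


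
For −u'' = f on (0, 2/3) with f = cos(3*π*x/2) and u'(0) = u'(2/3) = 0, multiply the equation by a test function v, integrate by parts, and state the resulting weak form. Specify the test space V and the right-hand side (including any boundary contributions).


V = H^1(0, 2/3) (no boundary constraint on v; u is determined up to an additive constant); weak form: ∫_0^2/3 u'v' dx = ∫_0^2/3 (cos(3*π*x/2)) v dx for all v ∈ V.

Multiply both sides by a test function v and integrate from 0 to 2/3:
  ∫_0^2/3 −u''(x) v(x) dx = ∫_0^2/3 f(x) v(x) dx.
Integrate the LHS by parts once:
  ∫_0^2/3 −u'' v dx = −[u'(x) v(x)]_0^2/3 + ∫_0^2/3 u'(x) v'(x) dx.
Thus ∫_0^2/3 u'(x) v'(x) dx = ∫_0^2/3 f(x) v(x) dx + [u'(x) v(x)]_0^2/3.
Choose V so that boundary terms are either known or forced to vanish.
u has homogeneous Neumann: u'(0) = u'(2/3) = 0. So [u' v]_0^2/3 = 0·v(2/3) − 0·v(0) = 0 for any v; take V = H^1(0, 2/3).
Weak formulation: find u (satisfying any essential BC) such that ∫_0^2/3 u'(x) v'(x) dx = ∫_0^2/3 f v dx for all v ∈ V (homogeneous Neumann, so boundary terms vanish).
Substituting f(x) = cos(3*π*x/2), the right-hand side is ∫_0^2/3 (cos(3*π*x/2)) v dx.
Compatibility check (pure Neumann): taking v ≡ 1 ∈ V gives 0 = ∫_0^2/3 f dx + (0) − (0), i.e. ∫_0^2/3 f dx must equal u'(0) − u'(2/3) = 0. Indeed ∫_0^2/3 (cos(3*π*x/2)) dx = 0, so the data are compatible. The solution is then unique only up to an additive constant (fix it e.g. by requiring ∫_0^2/3 u dx = 0).


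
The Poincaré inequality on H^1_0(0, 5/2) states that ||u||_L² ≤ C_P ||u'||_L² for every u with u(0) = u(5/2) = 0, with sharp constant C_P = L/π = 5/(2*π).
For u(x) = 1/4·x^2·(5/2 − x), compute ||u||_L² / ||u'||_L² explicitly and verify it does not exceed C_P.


||u||_L² / ||u'||_L² = 5*sqrt(14)/28 < C_P = 5/(2*π).

u(x) = 1/4·x^2·(5/2 − x), so u'(x) = x*(5 - 3*x)/4.
u(x) = 1/4·x^2·(5/2 − x) vanishes at x = 0 and x = 5/2, so u ∈ H^1_0(0, 5/2). Differentiate via the product rule and integrate the resulting polynomials term by term.
  ∫_0^5/2 u² dx = ∫_0^5/2 (x^6/16 - 5*x^5/16 + 25*x^4/64) dx. Term by term:
    ∫_0^5/2 x^6/16 dx = 78125/14336;  ∫_0^5/2 -5*x^5/16 dx = -78125/6144;  ∫_0^5/2 25*x^4/64 dx = 15625/2048.
  Sum: 78125/14336 − 78125/6144 + 15625/2048 = 15625/43008.
  ∫_0^5/2 (u')² dx = ∫_0^5/2 (9*x^4/16 - 15*x^3/8 + 25*x^2/16) dx. Term by term:
    ∫_0^5/2 9*x^4/16 dx = 5625/512;  ∫_0^5/2 -15*x^3/8 dx = -9375/512;  ∫_0^5/2 25*x^2/16 dx = 3125/384.
  Sum: 5625/512 − 9375/512 + 3125/384 = 625/768.
∫_0^5/2 u² dx = 15625/43008, so ||u||_L² = 125*sqrt(42)/1344.
∫_0^5/2 (u')² dx = 625/768, so ||u'||_L² = 25*sqrt(3)/48.
Ratio ||u||_L² / ||u'||_L² = 5*sqrt(14)/28.
Sharp Poincaré constant on H^1_0(0, 5/2) is C_P = L/π = 5/(2*π), achieved by sin(2*π/5·x).
A polynomial bump cannot attain the sharp Poincaré constant (only the first sine eigenfunction does), so the ratio is strictly less than C_P, consistent with ||u||_L² ≤ C_P ||u'||_L².


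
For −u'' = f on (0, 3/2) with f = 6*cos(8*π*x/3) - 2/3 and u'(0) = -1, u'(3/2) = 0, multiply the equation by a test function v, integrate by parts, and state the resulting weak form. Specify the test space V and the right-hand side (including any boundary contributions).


V = H^1(0, 3/2) (v unrestricted at boundary; u is determined up to an additive constant); weak form: ∫_0^3/2 u'v' dx = ∫_0^3/2 (6*cos(8*π*x/3) - 2/3) v dx + v(0) for all v ∈ V.

Multiply both sides by a test function v and integrate from 0 to 3/2:
  ∫_0^3/2 −u''(x) v(x) dx = ∫_0^3/2 f(x) v(x) dx.
Integrate the LHS by parts once:
  ∫_0^3/2 −u'' v dx = −[u'(x) v(x)]_0^3/2 + ∫_0^3/2 u'(x) v'(x) dx.
Thus ∫_0^3/2 u'(x) v'(x) dx = ∫_0^3/2 f(x) v(x) dx + [u'(x) v(x)]_0^3/2.
Choose V so that boundary terms are either known or forced to vanish.
u has inhomogeneous Neumann u'(0) = -1, u'(3/2) = 0. [u' v]_0^3/2 = (0)·v(3/2) − (-1)·v(0) = v(0). Take V = H^1(0, 3/2); boundary term becomes part of RHS.
Weak formulation: find u (satisfying any essential BC) such that ∫_0^3/2 u'(x) v'(x) dx = ∫_0^3/2 f v dx + v(0) for all v ∈ V (Neumann data are natural BCs: they enter the RHS as boundary terms).
Substituting f(x) = 6*cos(8*π*x/3) - 2/3, the right-hand side is ∫_0^3/2 (6*cos(8*π*x/3) - 2/3) v dx + v(0).
Compatibility check (pure Neumann): taking v ≡ 1 ∈ V gives 0 = ∫_0^3/2 f dx + (0) − (-1), i.e. ∫_0^3/2 f dx must equal u'(0) − u'(3/2) = -1. Indeed ∫_0^3/2 (6*cos(8*π*x/3) - 2/3) dx = -1, so the data are compatible. The solution is then unique only up to an additive constant (fix it e.g. by requiring ∫_0^3/2 u dx = 0).


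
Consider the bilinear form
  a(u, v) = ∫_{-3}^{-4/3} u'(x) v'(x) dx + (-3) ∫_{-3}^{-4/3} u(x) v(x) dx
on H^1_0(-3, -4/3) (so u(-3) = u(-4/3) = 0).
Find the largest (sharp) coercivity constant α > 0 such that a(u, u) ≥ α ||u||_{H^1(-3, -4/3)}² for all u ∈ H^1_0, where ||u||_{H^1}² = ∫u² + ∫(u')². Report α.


α = 3*(-25 + 3*π^2)/(25 + 9*π^2)

Coercivity of a(·,·) on H^1_0(-3, -4/3) means a(u, u) ≥ α ||u||_{H^1}² for every u ∈ H^1_0.
The interval has length L = 5/3, and Poincaré/coercivity depend only on L. Here a(u, u) = ∫(u')² + (-3)·∫u².
Here c = -3 < 0 with |c| < (π/L)² = 9*π^2/25, so coercivity still holds. The condition a(u,u) ≥ α||u||_{H^1}² reads (1−α)∫(u')² ≥ (α−c)∫u². Any admissible α is ≤ 1 (rapidly oscillating u have ∫u²/∫(u')² → 0), and α = 1 would force 0 ≥ (1−c)∫u², impossible since c < 1; so 1−α > 0. By the sharp Poincaré inequality on H^1_0 of an interval of length L, ∫(u')² ≥ (π/L)²∫u² with equality for the first sine mode sin(π(x−x₀)/L) (x₀ the left endpoint), so the inequality holds for all u iff (1−α)(π/L)² ≥ α − c, i.e. α ≤ ((π/L)² + c)/((π/L)² + 1) = (1 + c(L/π)²)/(1 + (L/π)²). (Direct route, valid since c ≤ 0: Poincaré gives c∫u² ≥ c(L/π)²∫(u')², so a(u,u) ≥ (1 + c(L/π)²)∫(u')², while ||u||_{H^1}² ≤ (1 + (L/π)²)∫(u')²; dividing yields the same α.) With (π/L)² = 9*π^2/25 and c = -3, the largest admissible constant is α = ((π/L)² + c)/((π/L)² + 1).
Simplifying, α = 3*(-25 + 3*π^2)/(25 + 9*π^2).
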